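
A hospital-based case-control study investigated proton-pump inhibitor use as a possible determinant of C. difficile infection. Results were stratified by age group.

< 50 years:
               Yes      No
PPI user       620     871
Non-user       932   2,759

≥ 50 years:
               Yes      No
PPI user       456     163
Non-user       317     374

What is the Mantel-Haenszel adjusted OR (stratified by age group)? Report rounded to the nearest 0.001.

OR_MH = Σ(aᵢdᵢ/nᵢ) / Σ(bᵢcᵢ/nᵢ), where nᵢ is the stratum total.
Stratum 1 (< 50 years): n = 5182; a·d/n = 620·2759/5182 = 330.1003; b·c/n = 871·932/5182 = 156.6523
Stratum 2 (≥ 50 years): n = 1310; a·d/n = 456·374/1310 = 130.1863; b·c/n = 163·317/1310 = 39.4435
OR_MH = (330.1003 + 130.1863) / (156.6523 + 39.4435) = 460.2866 / 196.0958 = 2.34725

2.347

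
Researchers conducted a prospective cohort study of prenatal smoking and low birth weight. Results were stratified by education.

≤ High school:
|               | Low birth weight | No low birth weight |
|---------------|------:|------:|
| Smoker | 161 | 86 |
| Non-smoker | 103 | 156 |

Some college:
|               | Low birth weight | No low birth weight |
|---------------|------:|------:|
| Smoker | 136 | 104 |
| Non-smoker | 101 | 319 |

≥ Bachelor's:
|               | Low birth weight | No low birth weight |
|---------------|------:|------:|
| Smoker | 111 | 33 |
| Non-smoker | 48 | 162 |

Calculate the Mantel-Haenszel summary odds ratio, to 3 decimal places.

OR_MH = Σ(aᵢdᵢ/nᵢ) / Σ(bᵢcᵢ/nᵢ), where nᵢ is the stratum total.
Stratum 1 (≤ High school): n = 506; a·d/n = 161·156/506 = 49.6364; b·c/n = 86·103/506 = 17.5059
Stratum 2 (Some college): n = 660; a·d/n = 136·319/660 = 65.7333; b·c/n = 104·101/660 = 15.9152
Stratum 3 (≥ Bachelor's): n = 354; a·d/n = 111·162/354 = 50.7966; b·c/n = 33·48/354 = 4.4746
OR_MH = (49.6364 + 65.7333 + 50.7966) / (17.5059 + 15.9152 + 4.4746) = 166.1663 / 37.8957 = 4.38484

4.385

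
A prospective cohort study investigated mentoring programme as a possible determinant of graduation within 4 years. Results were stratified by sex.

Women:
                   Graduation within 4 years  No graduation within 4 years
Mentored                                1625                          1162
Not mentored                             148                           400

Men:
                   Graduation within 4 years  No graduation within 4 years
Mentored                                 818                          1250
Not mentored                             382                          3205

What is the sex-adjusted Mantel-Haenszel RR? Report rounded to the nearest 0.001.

2.984

RR_MH = Σ(aᵢ·n₀ᵢ/nᵢ) / Σ(cᵢ·n₁ᵢ/nᵢ), with n₁ᵢ = aᵢ+bᵢ (exposed), n₀ᵢ = cᵢ+dᵢ (unexposed), nᵢ = n₁ᵢ+n₀ᵢ.
Stratum 1 (Women): n₁ = 2787, n₀ = 548, n = 3335; a·n₀/n = 1625·548/3335 = 267.0165; c·n₁/n = 148·2787/3335 = 123.6810
Stratum 2 (Men): n₁ = 2068, n₀ = 3587, n = 5655; a·n₀/n = 818·3587/5655 = 518.8622; c·n₁/n = 382·2068/5655 = 139.6951
RR_MH = (267.0165 + 518.8622) / (123.6810 + 139.6951) = 785.8787 / 263.3761 = 2.98387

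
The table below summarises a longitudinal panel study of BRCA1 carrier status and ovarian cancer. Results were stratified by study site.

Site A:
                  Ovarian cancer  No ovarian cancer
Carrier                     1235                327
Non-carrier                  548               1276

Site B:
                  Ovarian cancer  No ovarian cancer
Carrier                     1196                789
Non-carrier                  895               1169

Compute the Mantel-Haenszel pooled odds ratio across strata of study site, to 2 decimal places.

OR_MH = Σ(aᵢdᵢ/nᵢ) / Σ(bᵢcᵢ/nᵢ), where nᵢ is the stratum total.
Stratum 1 (Site A): n = 3386; a·d/n = 1235·1276/3386 = 465.4046; b·c/n = 327·548/3386 = 52.9226
Stratum 2 (Site B): n = 4049; a·d/n = 1196·1169/4049 = 345.3011; b·c/n = 789·895/4049 = 174.4023
OR_MH = (465.4046 + 345.3011) / (52.9226 + 174.4023) = 810.7057 / 227.3249 = 3.56629

3.57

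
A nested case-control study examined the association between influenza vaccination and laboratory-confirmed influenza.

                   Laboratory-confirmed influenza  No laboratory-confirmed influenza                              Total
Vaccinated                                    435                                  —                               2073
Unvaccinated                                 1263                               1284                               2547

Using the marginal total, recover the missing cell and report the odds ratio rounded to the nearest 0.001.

0.270

The missing cell is in the exposed row: 2073 − 435 = 1638.
So a = 435, b = 1638, c = 1263, d = 1284.
OR = (a·d)/(b·c) = (435 × 1284) / (1638 × 1263) = 558540 / 2068794 = 0.26998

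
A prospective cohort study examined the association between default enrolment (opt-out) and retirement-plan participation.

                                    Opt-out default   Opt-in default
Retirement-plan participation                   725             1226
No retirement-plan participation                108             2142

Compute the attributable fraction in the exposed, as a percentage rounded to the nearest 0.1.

Reading the table with exposure as columns: a = 725 (Opt-out default, case), b = 108 (Opt-out default, non-case), c = 1226 (Opt-in default, case), d = 2142.
Risk in exposed = 725/833 = 0.87035; risk in unexposed = 1226/3368 = 0.36401.
RR = 0.87035/0.36401 = 2.39097
AR% = (RR − 1)/RR × 100 = (2.39097 − 1)/2.39097 × 100 = 58.1760%

58.2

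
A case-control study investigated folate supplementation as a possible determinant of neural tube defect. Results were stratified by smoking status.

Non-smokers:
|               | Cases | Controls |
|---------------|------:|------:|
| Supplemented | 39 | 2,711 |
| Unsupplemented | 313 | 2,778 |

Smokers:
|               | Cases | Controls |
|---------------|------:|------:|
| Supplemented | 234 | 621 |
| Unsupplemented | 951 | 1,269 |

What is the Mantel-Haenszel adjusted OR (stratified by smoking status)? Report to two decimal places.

0.34

OR_MH = Σ(aᵢdᵢ/nᵢ) / Σ(bᵢcᵢ/nᵢ), where nᵢ is the stratum total.
Stratum 1 (Non-smokers): n = 5841; a·d/n = 39·2778/5841 = 18.5485; b·c/n = 2711·313/5841 = 145.2736
Stratum 2 (Smokers): n = 3075; a·d/n = 234·1269/3075 = 96.5678; b·c/n = 621·951/3075 = 192.0556
OR_MH = (18.5485 + 96.5678) / (145.2736 + 192.0556) = 115.1163 / 337.3292 = 0.34126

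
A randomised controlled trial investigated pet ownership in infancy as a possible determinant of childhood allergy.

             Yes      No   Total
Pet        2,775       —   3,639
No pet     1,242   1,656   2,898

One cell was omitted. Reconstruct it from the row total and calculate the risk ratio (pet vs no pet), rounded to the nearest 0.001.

The missing cell is in the exposed row: 3639 − 2775 = 864.
So a = 2775, b = 864, c = 1242, d = 1656.
RR = [a/(a+b)] / [c/(c+d)] = (2775/3639) / (1242/2898) = 0.76257/0.42857 = 1.77933

1.779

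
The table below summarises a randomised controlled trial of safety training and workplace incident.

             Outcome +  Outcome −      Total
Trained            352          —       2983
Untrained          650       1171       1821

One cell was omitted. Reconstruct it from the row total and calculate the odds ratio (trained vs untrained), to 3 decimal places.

0.241

The missing cell is in the exposed row: 2983 − 352 = 2631.
So a = 352, b = 2631, c = 650, d = 1171.
OR = (a·d)/(b·c) = (352 × 1171) / (2631 × 650) = 412192 / 1710150 = 0.24103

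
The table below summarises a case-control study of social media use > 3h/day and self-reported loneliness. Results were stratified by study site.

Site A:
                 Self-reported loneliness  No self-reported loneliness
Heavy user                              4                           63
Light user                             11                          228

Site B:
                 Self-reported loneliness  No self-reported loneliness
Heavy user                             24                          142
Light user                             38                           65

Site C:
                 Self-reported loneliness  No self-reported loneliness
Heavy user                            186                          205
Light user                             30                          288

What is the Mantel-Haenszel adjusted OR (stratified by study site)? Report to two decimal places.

2.72

OR_MH = Σ(aᵢdᵢ/nᵢ) / Σ(bᵢcᵢ/nᵢ), where nᵢ is the stratum total.
Stratum 1 (Site A): n = 306; a·d/n = 4·228/306 = 2.9804; b·c/n = 63·11/306 = 2.2647
Stratum 2 (Site B): n = 269; a·d/n = 24·65/269 = 5.7993; b·c/n = 142·38/269 = 20.0595
Stratum 3 (Site C): n = 709; a·d/n = 186·288/709 = 75.5543; b·c/n = 205·30/709 = 8.6742
OR_MH = (2.9804 + 5.7993 + 75.5543) / (2.2647 + 20.0595 + 8.6742) = 84.3340 / 30.9984 = 2.72059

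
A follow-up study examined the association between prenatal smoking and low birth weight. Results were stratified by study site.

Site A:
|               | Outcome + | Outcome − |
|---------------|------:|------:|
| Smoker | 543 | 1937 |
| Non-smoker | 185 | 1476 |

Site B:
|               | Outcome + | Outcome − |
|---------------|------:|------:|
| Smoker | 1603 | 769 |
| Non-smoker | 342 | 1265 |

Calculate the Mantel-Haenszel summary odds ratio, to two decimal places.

4.61

OR_MH = Σ(aᵢdᵢ/nᵢ) / Σ(bᵢcᵢ/nᵢ), where nᵢ is the stratum total.
Stratum 1 (Site A): n = 4141; a·d/n = 543·1476/4141 = 193.5446; b·c/n = 1937·185/4141 = 86.5359
Stratum 2 (Site B): n = 3979; a·d/n = 1603·1265/3979 = 509.6243; b·c/n = 769·342/3979 = 66.0965
OR_MH = (193.5446 + 509.6243) / (86.5359 + 66.0965) = 703.1688 / 152.6324 = 4.60694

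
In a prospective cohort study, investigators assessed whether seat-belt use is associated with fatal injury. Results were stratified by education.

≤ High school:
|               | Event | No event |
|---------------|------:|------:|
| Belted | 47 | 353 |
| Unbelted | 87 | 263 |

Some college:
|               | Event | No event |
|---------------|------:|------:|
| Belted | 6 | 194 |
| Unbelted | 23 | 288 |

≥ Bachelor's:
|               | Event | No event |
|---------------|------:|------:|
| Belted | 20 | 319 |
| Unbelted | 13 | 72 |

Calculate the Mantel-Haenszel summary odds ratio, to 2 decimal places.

OR_MH = Σ(aᵢdᵢ/nᵢ) / Σ(bᵢcᵢ/nᵢ), where nᵢ is the stratum total.
Stratum 1 (≤ High school): n = 750; a·d/n = 47·263/750 = 16.4813; b·c/n = 353·87/750 = 40.9480
Stratum 2 (Some college): n = 511; a·d/n = 6·288/511 = 3.3816; b·c/n = 194·23/511 = 8.7319
Stratum 3 (≥ Bachelor's): n = 424; a·d/n = 20·72/424 = 3.3962; b·c/n = 319·13/424 = 9.7807
OR_MH = (16.4813 + 3.3816 + 3.3962) / (40.9480 + 8.7319 + 9.7807) = 23.2592 / 59.4606 = 0.39117

0.39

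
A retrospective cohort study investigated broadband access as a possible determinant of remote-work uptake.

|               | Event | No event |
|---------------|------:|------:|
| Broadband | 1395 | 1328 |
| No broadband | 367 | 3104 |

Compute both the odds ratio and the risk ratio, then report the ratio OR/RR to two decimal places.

1.83

Cells: a = 1395, b = 1328, c = 367, d = 3104.
OR = (1395·3104)/(1328·367) = 4330080/487376 = 8.88448
Risk in exposed = 1395/2723 = 0.51230; risk in unexposed = 367/3471 = 0.10573; RR = 4.84524
OR/RR = 8.88448 / 4.84524 = 1.83365
The outcome is not rare, so the OR lies further from 1 than the RR.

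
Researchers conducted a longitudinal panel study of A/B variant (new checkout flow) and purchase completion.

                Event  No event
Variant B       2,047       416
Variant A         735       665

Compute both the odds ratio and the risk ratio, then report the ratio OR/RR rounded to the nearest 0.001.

Cells: a = 2047, b = 416, c = 735, d = 665.
OR = (2047·665)/(416·735) = 1361255/305760 = 4.45204
Risk in exposed = 2047/2463 = 0.83110; risk in unexposed = 735/1400 = 0.52500; RR = 1.58305
OR/RR = 4.45204 / 1.58305 = 2.81232
The outcome is not rare, so the OR lies further from 1 than the RR.

2.812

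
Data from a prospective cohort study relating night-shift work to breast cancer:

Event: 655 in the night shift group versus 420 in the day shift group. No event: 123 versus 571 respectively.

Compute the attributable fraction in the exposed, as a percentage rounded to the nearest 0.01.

From the description: a = 655, b = 123, c = 420, d = 571.
Risk in exposed = 655/778 = 0.84190; risk in unexposed = 420/991 = 0.42381.
RR = 0.84190/0.42381 = 1.98649
AR% = (RR − 1)/RR × 100 = (1.98649 − 1)/1.98649 × 100 = 49.6599%

49.66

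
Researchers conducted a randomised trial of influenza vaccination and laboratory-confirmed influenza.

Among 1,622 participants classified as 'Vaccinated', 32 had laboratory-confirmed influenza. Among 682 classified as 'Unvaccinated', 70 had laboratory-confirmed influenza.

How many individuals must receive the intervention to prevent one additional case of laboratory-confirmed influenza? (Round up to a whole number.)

Risk in treated group = 32/1622 = 0.01973; risk in control = 70/682 = 0.10264.
Absolute risk reduction = 0.10264 − 0.01973 = 0.08291
NNT = 1 / ARR = 1 / 0.08291 = 12.061 → round up → 13

13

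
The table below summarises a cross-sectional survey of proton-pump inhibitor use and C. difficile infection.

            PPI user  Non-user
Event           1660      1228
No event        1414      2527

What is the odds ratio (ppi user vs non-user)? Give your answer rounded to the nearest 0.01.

Reading the table with exposure as columns: a = 1660 (PPI user, case), b = 1414 (PPI user, non-case), c = 1228 (Non-user, case), d = 2527.
OR = (a·d)/(b·c) = (1660 × 2527) / (1414 × 1228) = 4194820 / 1736392 = 2.41583
The odds of C. difficile infection are about 2.42 times as high in the ppi user group.

2.42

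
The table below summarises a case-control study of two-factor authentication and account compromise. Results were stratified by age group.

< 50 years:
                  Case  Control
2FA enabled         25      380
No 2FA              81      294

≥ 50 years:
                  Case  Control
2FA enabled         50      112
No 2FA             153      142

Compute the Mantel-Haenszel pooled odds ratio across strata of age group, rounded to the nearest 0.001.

0.324

OR_MH = Σ(aᵢdᵢ/nᵢ) / Σ(bᵢcᵢ/nᵢ), where nᵢ is the stratum total.
Stratum 1 (< 50 years): n = 780; a·d/n = 25·294/780 = 9.4231; b·c/n = 380·81/780 = 39.4615
Stratum 2 (≥ 50 years): n = 457; a·d/n = 50·142/457 = 15.5361; b·c/n = 112·153/457 = 37.4967
OR_MH = (9.4231 + 15.5361) / (39.4615 + 37.4967) = 24.9592 / 76.9583 = 0.32432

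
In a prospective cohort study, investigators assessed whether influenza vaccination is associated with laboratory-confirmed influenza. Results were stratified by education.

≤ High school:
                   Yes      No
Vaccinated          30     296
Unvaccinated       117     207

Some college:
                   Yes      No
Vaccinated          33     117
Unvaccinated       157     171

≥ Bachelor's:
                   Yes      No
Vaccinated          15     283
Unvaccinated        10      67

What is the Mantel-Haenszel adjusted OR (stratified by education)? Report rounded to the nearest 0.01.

0.24

OR_MH = Σ(aᵢdᵢ/nᵢ) / Σ(bᵢcᵢ/nᵢ), where nᵢ is the stratum total.
Stratum 1 (≤ High school): n = 650; a·d/n = 30·207/650 = 9.5538; b·c/n = 296·117/650 = 53.2800
Stratum 2 (Some college): n = 478; a·d/n = 33·171/478 = 11.8054; b·c/n = 117·157/478 = 38.4289
Stratum 3 (≥ Bachelor's): n = 375; a·d/n = 15·67/375 = 2.6800; b·c/n = 283·10/375 = 7.5467
OR_MH = (9.5538 + 11.8054 + 2.6800) / (53.2800 + 38.4289 + 7.5467) = 24.0393 / 99.2555 = 0.24220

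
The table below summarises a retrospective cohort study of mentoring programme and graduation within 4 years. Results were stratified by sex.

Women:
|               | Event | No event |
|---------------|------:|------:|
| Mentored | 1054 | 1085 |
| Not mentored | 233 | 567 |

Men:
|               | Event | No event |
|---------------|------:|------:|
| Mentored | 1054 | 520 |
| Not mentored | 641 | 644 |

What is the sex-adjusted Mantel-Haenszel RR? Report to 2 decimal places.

RR_MH = Σ(aᵢ·n₀ᵢ/nᵢ) / Σ(cᵢ·n₁ᵢ/nᵢ), with n₁ᵢ = aᵢ+bᵢ (exposed), n₀ᵢ = cᵢ+dᵢ (unexposed), nᵢ = n₁ᵢ+n₀ᵢ.
Stratum 1 (Women): n₁ = 2139, n₀ = 800, n = 2939; a·n₀/n = 1054·800/2939 = 286.9003; c·n₁/n = 233·2139/2939 = 169.5771
Stratum 2 (Men): n₁ = 1574, n₀ = 1285, n = 2859; a·n₀/n = 1054·1285/2859 = 473.7286; c·n₁/n = 641·1574/2859 = 352.8975
RR_MH = (286.9003 + 473.7286) / (169.5771 + 352.8975) = 760.6289 / 522.4746 = 1.45582

1.46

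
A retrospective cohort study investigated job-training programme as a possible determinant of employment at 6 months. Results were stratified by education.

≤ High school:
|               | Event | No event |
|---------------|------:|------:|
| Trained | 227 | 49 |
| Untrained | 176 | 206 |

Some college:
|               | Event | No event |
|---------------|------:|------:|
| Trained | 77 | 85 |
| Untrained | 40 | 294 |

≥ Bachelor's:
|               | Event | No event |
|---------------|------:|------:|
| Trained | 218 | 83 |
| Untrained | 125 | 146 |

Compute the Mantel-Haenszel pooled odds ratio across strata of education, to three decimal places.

OR_MH = Σ(aᵢdᵢ/nᵢ) / Σ(bᵢcᵢ/nᵢ), where nᵢ is the stratum total.
Stratum 1 (≤ High school): n = 658; a·d/n = 227·206/658 = 71.0669; b·c/n = 49·176/658 = 13.1064
Stratum 2 (Some college): n = 496; a·d/n = 77·294/496 = 45.6411; b·c/n = 85·40/496 = 6.8548
Stratum 3 (≥ Bachelor's): n = 572; a·d/n = 218·146/572 = 55.6434; b·c/n = 83·125/572 = 18.1381
OR_MH = (71.0669 + 45.6411 + 55.6434) / (13.1064 + 6.8548 + 18.1381) = 172.3514 / 38.0993 = 4.52374

4.524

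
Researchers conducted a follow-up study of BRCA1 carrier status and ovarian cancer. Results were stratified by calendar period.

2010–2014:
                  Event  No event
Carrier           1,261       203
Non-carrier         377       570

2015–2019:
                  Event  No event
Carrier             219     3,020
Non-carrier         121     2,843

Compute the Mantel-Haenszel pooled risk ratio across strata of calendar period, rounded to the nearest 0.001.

RR_MH = Σ(aᵢ·n₀ᵢ/nᵢ) / Σ(cᵢ·n₁ᵢ/nᵢ), with n₁ᵢ = aᵢ+bᵢ (exposed), n₀ᵢ = cᵢ+dᵢ (unexposed), nᵢ = n₁ᵢ+n₀ᵢ.
Stratum 1 (2010–2014): n₁ = 1464, n₀ = 947, n = 2411; a·n₀/n = 1261·947/2411 = 495.2995; c·n₁/n = 377·1464/2411 = 228.9208
Stratum 2 (2015–2019): n₁ = 3239, n₀ = 2964, n = 6203; a·n₀/n = 219·2964/6203 = 104.6455; c·n₁/n = 121·3239/6203 = 63.1822
RR_MH = (495.2995 + 104.6455) / (228.9208 + 63.1822) = 599.9450 / 292.1029 = 2.05388

2.054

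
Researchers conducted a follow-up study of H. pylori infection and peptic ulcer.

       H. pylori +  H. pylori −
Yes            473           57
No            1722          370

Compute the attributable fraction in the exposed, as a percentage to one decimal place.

38.1

Reading the table with exposure as columns: a = 473 (H. pylori +, case), b = 1722 (H. pylori +, non-case), c = 57 (H. pylori −, case), d = 370.
Risk in exposed = 473/2195 = 0.21549; risk in unexposed = 57/427 = 0.13349.
RR = 0.21549/0.13349 = 1.61428
AR% = (RR − 1)/RR × 100 = (1.61428 − 1)/1.61428 × 100 = 38.0530%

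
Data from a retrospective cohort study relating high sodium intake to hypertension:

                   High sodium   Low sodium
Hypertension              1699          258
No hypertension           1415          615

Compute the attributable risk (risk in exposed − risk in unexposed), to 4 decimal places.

Reading the table with exposure as columns: a = 1699 (High sodium, case), b = 1415 (High sodium, non-case), c = 258 (Low sodium, case), d = 615.
Risk in exposed = 1699/3114 = 0.545601; risk in unexposed = 258/873 = 0.295533.
Risk difference = 0.545601 − 0.295533 = 0.250068

0.2501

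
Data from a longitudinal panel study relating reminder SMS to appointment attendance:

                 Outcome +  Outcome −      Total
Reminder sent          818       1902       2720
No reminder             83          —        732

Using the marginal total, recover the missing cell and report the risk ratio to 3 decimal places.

The missing cell is in the unexposed row: 732 − 83 = 649.
So a = 818, b = 1902, c = 83, d = 649.
RR = [a/(a+b)] / [c/(c+d)] = (818/2720) / (83/732) = 0.30074/0.11339 = 2.65227

2.652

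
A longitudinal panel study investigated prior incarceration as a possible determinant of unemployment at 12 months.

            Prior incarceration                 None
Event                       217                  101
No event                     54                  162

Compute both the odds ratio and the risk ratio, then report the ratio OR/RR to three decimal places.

3.091

Reading the table with exposure as columns: a = 217 (Prior incarceration, case), b = 54 (Prior incarceration, non-case), c = 101 (None, case), d = 162.
OR = (217·162)/(54·101) = 35154/5454 = 6.44554
Risk in exposed = 217/271 = 0.80074; risk in unexposed = 101/263 = 0.38403; RR = 2.08509
OR/RR = 6.44554 / 2.08509 = 3.09125
The outcome is not rare, so the OR lies further from 1 than the RR.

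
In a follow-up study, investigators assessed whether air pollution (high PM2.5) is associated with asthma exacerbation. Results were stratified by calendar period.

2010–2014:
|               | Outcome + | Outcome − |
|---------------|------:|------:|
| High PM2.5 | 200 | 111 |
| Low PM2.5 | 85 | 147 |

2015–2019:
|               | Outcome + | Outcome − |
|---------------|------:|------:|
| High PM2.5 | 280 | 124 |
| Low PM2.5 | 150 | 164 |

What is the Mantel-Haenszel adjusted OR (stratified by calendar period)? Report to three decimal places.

OR_MH = Σ(aᵢdᵢ/nᵢ) / Σ(bᵢcᵢ/nᵢ), where nᵢ is the stratum total.
Stratum 1 (2010–2014): n = 543; a·d/n = 200·147/543 = 54.1436; b·c/n = 111·85/543 = 17.3757
Stratum 2 (2015–2019): n = 718; a·d/n = 280·164/718 = 63.9554; b·c/n = 124·150/718 = 25.9053
OR_MH = (54.1436 + 63.9554) / (17.3757 + 25.9053) = 118.0991 / 43.2810 = 2.72866

2.729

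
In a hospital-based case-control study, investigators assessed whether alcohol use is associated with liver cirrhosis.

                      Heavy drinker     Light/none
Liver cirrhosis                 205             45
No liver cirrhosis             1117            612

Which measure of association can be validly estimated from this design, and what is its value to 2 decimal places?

Reading the table with exposure as columns: a = 205 (Heavy drinker, case), b = 1117 (Heavy drinker, non-case), c = 45 (Light/none, case), d = 612.
This is a hospital-based case-control study: participants were sampled on outcome status, so risks in the source population cannot be estimated directly — relative risk is not valid here. The odds ratio is the appropriate measure.
OR = (a·d)/(b·c) = (205 × 612) / (1117 × 45) = 125460 / 50265 = 2.49597

2.50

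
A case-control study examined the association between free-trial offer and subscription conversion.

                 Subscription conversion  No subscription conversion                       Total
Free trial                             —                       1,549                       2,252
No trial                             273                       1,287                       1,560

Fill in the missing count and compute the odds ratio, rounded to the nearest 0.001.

The missing cell is in the exposed row: 2252 − 1549 = 703.
So a = 703, b = 1549, c = 273, d = 1287.
OR = (a·d)/(b·c) = (703 × 1287) / (1549 × 273) = 904761 / 422877 = 2.13954

2.140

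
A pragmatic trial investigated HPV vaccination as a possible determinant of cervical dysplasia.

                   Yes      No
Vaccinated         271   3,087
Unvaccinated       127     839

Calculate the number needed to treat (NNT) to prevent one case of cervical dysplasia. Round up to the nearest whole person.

Risk in treated group = 271/3358 = 0.08070; risk in control = 127/966 = 0.13147.
Absolute risk reduction = 0.13147 − 0.08070 = 0.05077
NNT = 1 / ARR = 1 / 0.05077 = 19.698 → round up → 20

20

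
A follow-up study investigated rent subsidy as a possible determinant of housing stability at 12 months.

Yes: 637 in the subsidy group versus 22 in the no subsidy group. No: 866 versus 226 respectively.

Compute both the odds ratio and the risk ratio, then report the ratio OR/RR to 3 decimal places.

From the description: a = 637, b = 866, c = 22, d = 226.
OR = (637·226)/(866·22) = 143962/19052 = 7.55627
Risk in exposed = 637/1503 = 0.42382; risk in unexposed = 22/248 = 0.08871; RR = 4.77760
OR/RR = 7.55627 / 4.77760 = 1.58160
The outcome is not rare, so the OR lies further from 1 than the RR.

1.582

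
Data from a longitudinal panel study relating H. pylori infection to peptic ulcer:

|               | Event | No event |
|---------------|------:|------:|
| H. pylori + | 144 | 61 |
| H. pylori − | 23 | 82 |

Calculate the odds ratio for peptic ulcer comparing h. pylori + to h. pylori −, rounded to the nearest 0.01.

8.42

Cells: a = 144, b = 61, c = 23, d = 82.
OR = (a·d)/(b·c) = (144 × 82) / (61 × 23) = 11808 / 1403 = 8.41625
The odds of peptic ulcer are about 8.42 times as high in the h. pylori + group.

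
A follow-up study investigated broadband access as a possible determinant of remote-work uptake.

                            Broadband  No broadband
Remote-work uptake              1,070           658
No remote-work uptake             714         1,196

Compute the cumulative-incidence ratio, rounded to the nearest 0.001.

1.690

Reading the table with exposure as columns: a = 1070 (Broadband, case), b = 714 (Broadband, non-case), c = 658 (No broadband, case), d = 1196.
Risk in exposed = 1070/1784 = 0.59978; risk in unexposed = 658/1854 = 0.35491.
RR = 0.59978 / 0.35491 = 1.68995
The risk among the exposed is 1.69 times that among the unexposed.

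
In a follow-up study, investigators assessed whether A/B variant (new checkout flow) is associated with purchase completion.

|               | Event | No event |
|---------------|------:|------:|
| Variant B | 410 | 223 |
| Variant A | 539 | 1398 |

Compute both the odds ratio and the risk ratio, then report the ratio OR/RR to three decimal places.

2.049

Cells: a = 410, b = 223, c = 539, d = 1398.
OR = (410·1398)/(223·539) = 573180/120197 = 4.76867
Risk in exposed = 410/633 = 0.64771; risk in unexposed = 539/1937 = 0.27827; RR = 2.32767
OR/RR = 4.76867 / 2.32767 = 2.04869
The outcome is not rare, so the OR lies further from 1 than the RR.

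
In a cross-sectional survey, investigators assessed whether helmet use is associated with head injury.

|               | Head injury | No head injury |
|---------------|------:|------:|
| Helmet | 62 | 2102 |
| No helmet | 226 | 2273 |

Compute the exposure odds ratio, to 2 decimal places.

Cells: a = 62, b = 2102, c = 226, d = 2273.
OR = (a·d)/(b·c) = (62 × 2273) / (2102 × 226) = 140926 / 475052 = 0.29665
Exposure is associated with lower odds of head injury (OR = 0.30 < 1).

0.30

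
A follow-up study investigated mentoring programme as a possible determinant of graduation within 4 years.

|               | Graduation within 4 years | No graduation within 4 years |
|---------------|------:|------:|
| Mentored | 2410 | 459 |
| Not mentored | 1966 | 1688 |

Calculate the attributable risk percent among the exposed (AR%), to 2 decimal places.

Cells: a = 2410, b = 459, c = 1966, d = 1688.
Risk in exposed = 2410/2869 = 0.84001; risk in unexposed = 1966/3654 = 0.53804.
RR = 0.84001/0.53804 = 1.56125
AR% = (RR − 1)/RR × 100 = (1.56125 − 1)/1.56125 × 100 = 35.9486%

35.95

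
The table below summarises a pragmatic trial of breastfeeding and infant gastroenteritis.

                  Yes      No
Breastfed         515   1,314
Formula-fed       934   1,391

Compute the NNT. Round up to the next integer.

Risk in treated group = 515/1829 = 0.28157; risk in control = 934/2325 = 0.40172.
Absolute risk reduction = 0.40172 − 0.28157 = 0.12015
NNT = 1 / ARR = 1 / 0.12015 = 8.323 → round up → 9

9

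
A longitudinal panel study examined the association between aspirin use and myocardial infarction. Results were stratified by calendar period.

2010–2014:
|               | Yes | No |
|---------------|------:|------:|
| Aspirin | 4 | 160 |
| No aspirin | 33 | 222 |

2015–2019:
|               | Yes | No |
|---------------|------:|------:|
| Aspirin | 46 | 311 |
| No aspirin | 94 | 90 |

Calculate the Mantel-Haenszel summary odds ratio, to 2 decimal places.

OR_MH = Σ(aᵢdᵢ/nᵢ) / Σ(bᵢcᵢ/nᵢ), where nᵢ is the stratum total.
Stratum 1 (2010–2014): n = 419; a·d/n = 4·222/419 = 2.1193; b·c/n = 160·33/419 = 12.6014
Stratum 2 (2015–2019): n = 541; a·d/n = 46·90/541 = 7.6525; b·c/n = 311·94/541 = 54.0370
OR_MH = (2.1193 + 7.6525) / (12.6014 + 54.0370) = 9.7718 / 66.6384 = 0.14664

0.15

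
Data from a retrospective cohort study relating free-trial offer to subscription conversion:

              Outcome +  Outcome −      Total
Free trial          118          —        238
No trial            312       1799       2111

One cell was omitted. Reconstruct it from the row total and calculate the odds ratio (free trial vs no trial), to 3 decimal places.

5.670

The missing cell is in the exposed row: 238 − 118 = 120.
So a = 118, b = 120, c = 312, d = 1799.
OR = (a·d)/(b·c) = (118 × 1799) / (120 × 312) = 212282 / 37440 = 5.66993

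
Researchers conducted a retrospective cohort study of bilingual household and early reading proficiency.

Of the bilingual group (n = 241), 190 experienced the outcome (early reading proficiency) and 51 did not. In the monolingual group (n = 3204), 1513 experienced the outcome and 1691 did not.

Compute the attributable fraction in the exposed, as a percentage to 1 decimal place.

From the description: a = 190, b = 51, c = 1513, d = 1691.
Risk in exposed = 190/241 = 0.78838; risk in unexposed = 1513/3204 = 0.47222.
RR = 0.78838/0.47222 = 1.66951
AR% = (RR − 1)/RR × 100 = (1.66951 − 1)/1.66951 × 100 = 40.1023%

40.1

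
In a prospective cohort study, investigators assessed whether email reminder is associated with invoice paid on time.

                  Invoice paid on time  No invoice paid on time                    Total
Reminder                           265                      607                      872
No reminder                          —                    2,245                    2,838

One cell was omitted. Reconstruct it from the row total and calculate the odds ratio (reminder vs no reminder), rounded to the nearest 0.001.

1.653

The missing cell is in the unexposed row: 2838 − 2245 = 593.
So a = 265, b = 607, c = 593, d = 2245.
OR = (a·d)/(b·c) = (265 × 2245) / (607 × 593) = 594925 / 359951 = 1.65279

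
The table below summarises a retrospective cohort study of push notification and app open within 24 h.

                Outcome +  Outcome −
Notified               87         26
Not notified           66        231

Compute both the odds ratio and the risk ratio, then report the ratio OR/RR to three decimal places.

Cells: a = 87, b = 26, c = 66, d = 231.
OR = (87·231)/(26·66) = 20097/1716 = 11.71154
Risk in exposed = 87/113 = 0.76991; risk in unexposed = 66/297 = 0.22222; RR = 3.46460
OR/RR = 11.71154 / 3.46460 = 3.38034
The outcome is not rare, so the OR lies further from 1 than the RR.

3.380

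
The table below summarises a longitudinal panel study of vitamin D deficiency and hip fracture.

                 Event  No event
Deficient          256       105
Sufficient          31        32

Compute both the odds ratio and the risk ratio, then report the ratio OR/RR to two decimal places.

Cells: a = 256, b = 105, c = 31, d = 32.
OR = (256·32)/(105·31) = 8192/3255 = 2.51674
Risk in exposed = 256/361 = 0.70914; risk in unexposed = 31/63 = 0.49206; RR = 1.44116
OR/RR = 2.51674 / 1.44116 = 1.74633
The outcome is not rare, so the OR lies further from 1 than the RR.

1.75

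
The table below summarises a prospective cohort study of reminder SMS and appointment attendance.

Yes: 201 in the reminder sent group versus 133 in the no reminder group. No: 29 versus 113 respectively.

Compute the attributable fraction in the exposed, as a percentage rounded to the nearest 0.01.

From the description: a = 201, b = 29, c = 133, d = 113.
Risk in exposed = 201/230 = 0.87391; risk in unexposed = 133/246 = 0.54065.
RR = 0.87391/0.54065 = 1.61641
AR% = (RR − 1)/RR × 100 = (1.61641 − 1)/1.61641 × 100 = 38.1345%

38.13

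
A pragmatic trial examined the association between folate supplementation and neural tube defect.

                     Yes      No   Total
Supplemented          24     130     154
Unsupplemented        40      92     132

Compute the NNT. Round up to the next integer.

Risk in treated group = 24/154 = 0.15584; risk in control = 40/132 = 0.30303.
Absolute risk reduction = 0.30303 − 0.15584 = 0.14719
NNT = 1 / ARR = 1 / 0.14719 = 6.794 → round up → 7

7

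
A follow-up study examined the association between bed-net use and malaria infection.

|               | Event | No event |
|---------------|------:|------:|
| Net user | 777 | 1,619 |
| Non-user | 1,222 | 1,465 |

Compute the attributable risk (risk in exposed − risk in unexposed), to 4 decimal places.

Cells: a = 777, b = 1619, c = 1222, d = 1465.
Risk in exposed = 777/2396 = 0.324290; risk in unexposed = 1222/2687 = 0.454782.
Risk difference = 0.324290 − 0.454782 = -0.130492

-0.1305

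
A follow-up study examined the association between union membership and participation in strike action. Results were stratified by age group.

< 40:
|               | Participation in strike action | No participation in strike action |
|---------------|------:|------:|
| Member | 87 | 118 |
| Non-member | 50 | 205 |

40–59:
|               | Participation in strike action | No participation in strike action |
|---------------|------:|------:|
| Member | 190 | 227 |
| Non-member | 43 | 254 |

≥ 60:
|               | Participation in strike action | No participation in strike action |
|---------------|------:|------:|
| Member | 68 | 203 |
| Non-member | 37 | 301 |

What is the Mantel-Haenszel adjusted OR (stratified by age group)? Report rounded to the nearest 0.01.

3.60

OR_MH = Σ(aᵢdᵢ/nᵢ) / Σ(bᵢcᵢ/nᵢ), where nᵢ is the stratum total.
Stratum 1 (< 40): n = 460; a·d/n = 87·205/460 = 38.7717; b·c/n = 118·50/460 = 12.8261
Stratum 2 (40–59): n = 714; a·d/n = 190·254/714 = 67.5910; b·c/n = 227·43/714 = 13.6709
Stratum 3 (≥ 60): n = 609; a·d/n = 68·301/609 = 33.6092; b·c/n = 203·37/609 = 12.3333
OR_MH = (38.7717 + 67.5910 + 33.6092) / (12.8261 + 13.6709 + 12.3333) = 139.9720 / 38.8303 = 3.60471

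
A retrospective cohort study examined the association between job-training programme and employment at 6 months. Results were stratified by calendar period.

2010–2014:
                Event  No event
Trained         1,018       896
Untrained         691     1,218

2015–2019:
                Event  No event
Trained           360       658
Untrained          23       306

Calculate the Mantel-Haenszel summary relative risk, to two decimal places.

1.64

RR_MH = Σ(aᵢ·n₀ᵢ/nᵢ) / Σ(cᵢ·n₁ᵢ/nᵢ), with n₁ᵢ = aᵢ+bᵢ (exposed), n₀ᵢ = cᵢ+dᵢ (unexposed), nᵢ = n₁ᵢ+n₀ᵢ.
Stratum 1 (2010–2014): n₁ = 1914, n₀ = 1909, n = 3823; a·n₀/n = 1018·1909/3823 = 508.3343; c·n₁/n = 691·1914/3823 = 345.9519
Stratum 2 (2015–2019): n₁ = 1018, n₀ = 329, n = 1347; a·n₀/n = 360·329/1347 = 87.9287; c·n₁/n = 23·1018/1347 = 17.3823
RR_MH = (508.3343 + 87.9287) / (345.9519 + 17.3823) = 596.2630 / 363.3342 = 1.64109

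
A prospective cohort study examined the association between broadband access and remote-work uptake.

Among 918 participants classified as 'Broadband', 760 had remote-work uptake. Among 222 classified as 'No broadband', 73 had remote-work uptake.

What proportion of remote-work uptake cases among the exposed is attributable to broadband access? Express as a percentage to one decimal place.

60.3

From the description: a = 760, b = 158, c = 73, d = 149.
Risk in exposed = 760/918 = 0.82789; risk in unexposed = 73/222 = 0.32883.
RR = 0.82789/0.32883 = 2.51768
AR% = (RR − 1)/RR × 100 = (2.51768 − 1)/2.51768 × 100 = 60.2809%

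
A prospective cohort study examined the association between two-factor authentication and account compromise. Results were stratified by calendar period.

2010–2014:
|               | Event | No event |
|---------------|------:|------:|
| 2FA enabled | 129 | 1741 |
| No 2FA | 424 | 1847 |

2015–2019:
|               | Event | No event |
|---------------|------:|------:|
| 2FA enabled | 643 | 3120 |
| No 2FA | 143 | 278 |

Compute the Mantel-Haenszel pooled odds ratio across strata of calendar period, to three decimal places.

OR_MH = Σ(aᵢdᵢ/nᵢ) / Σ(bᵢcᵢ/nᵢ), where nᵢ is the stratum total.
Stratum 1 (2010–2014): n = 4141; a·d/n = 129·1847/4141 = 57.5376; b·c/n = 1741·424/4141 = 178.2623
Stratum 2 (2015–2019): n = 4184; a·d/n = 643·278/4184 = 42.7232; b·c/n = 3120·143/4184 = 106.6348
OR_MH = (57.5376 + 42.7232) / (178.2623 + 106.6348) = 100.2608 / 284.8971 = 0.35192

0.352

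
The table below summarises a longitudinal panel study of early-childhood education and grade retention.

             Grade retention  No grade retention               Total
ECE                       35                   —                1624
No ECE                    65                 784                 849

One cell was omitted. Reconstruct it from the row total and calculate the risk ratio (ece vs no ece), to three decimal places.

0.281

The missing cell is in the exposed row: 1624 − 35 = 1589.
So a = 35, b = 1589, c = 65, d = 784.
RR = [a/(a+b)] / [c/(c+d)] = (35/1624) / (65/849) = 0.02155/0.07656 = 0.28150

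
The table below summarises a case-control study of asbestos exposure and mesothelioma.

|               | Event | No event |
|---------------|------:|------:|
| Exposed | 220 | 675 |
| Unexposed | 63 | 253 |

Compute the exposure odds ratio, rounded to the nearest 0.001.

Cells: a = 220, b = 675, c = 63, d = 253.
OR = (a·d)/(b·c) = (220 × 253) / (675 × 63) = 55660 / 42525 = 1.30888
The odds of mesothelioma are about 1.31 times as high in the exposed group.

1.309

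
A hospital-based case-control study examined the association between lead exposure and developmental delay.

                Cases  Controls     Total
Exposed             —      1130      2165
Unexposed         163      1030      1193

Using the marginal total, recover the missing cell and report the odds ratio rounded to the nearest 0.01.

5.79

The missing cell is in the exposed row: 2165 − 1130 = 1035.
So a = 1035, b = 1130, c = 163, d = 1030.
OR = (a·d)/(b·c) = (1035 × 1030) / (1130 × 163) = 1066050 / 184190 = 5.78777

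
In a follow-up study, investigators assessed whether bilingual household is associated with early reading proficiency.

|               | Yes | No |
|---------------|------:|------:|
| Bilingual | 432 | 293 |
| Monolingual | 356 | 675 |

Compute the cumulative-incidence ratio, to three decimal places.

Cells: a = 432, b = 293, c = 356, d = 675.
Risk in exposed = 432/725 = 0.59586; risk in unexposed = 356/1031 = 0.34530.
RR = 0.59586 / 0.34530 = 1.72566
The risk among the exposed is 1.73 times that among the unexposed.

1.726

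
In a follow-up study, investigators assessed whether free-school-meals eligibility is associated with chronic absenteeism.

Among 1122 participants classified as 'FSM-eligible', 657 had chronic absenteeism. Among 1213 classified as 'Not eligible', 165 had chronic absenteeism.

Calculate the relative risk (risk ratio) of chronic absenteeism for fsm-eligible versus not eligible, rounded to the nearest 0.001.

4.305

From the description: a = 657, b = 465, c = 165, d = 1048.
Risk in exposed = 657/1122 = 0.58556; risk in unexposed = 165/1213 = 0.13603.
RR = 0.58556 / 0.13603 = 4.30476
The risk among the exposed is 4.30 times that among the unexposed.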